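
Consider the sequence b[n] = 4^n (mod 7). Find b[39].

1

Listing terms: b[1] = 4,  b[2] = 2,  b[3] = 1,  b[4] = 4.
Since b[4] = b[1] = 4, the sequence is periodic with period 3.
(39 - 1) mod 3 = 2, so b[39] = b[3] = 1.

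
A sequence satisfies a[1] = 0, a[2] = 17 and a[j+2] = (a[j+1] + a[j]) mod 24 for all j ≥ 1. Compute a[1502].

1

a[1] = 0, a[2] = 17, a[3] = 17, a[4] = 10, a[5] = 3, a[6] = 13, a[7] = 16, a[8] = 5, a[9] = 21, a[10] = 2, a[11] = 23, a[12] = 1, a[13] = 0, a[14] = 1, a[15] = 1, a[16] = 2, a[17] = 3, a[18] = 5, a[19] = 8, a[20] = 13, a[21] = 21, a[22] = 10, a[23] = 7, a[24] = 17, a[25] = 0, a[26] = 17.
The sequence repeats with period 24.
(1502 - 1) mod 24 = 13, so a[1502] = a[14] = 1.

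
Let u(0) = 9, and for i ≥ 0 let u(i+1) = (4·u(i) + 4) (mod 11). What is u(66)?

7

u(0) = 9,  u(1) = 7,  u(2) = 10,  u(3) = 0,  u(4) = 4,  u(5) = 9.
The sequence repeats with period 5.
So u(66) = u(0 + ((66-0) mod 5)) = u(1) = 7.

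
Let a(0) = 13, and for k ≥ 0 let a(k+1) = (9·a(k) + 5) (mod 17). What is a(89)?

3

a(0) = 13; a(1) = 3; a(2) = 15; a(3) = 4; a(4) = 7; a(5) = 0; a(6) = 5; a(7) = 16; a(8) = 13.
The sequence repeats with period 8.
(89 - 0) mod 8 = 1, so a(89) = a(1) = 3.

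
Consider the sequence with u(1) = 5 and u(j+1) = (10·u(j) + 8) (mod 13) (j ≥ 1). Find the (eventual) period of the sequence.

We have u(1) = 5, u(2) = 6, u(3) = 3, u(4) = 12, u(5) = 11, u(6) = 1, u(7) = 5.
The sequence repeats with period 6.

6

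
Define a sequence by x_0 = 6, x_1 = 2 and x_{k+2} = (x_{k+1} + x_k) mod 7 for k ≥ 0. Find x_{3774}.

Computing terms: x_0 = 6,  x_1 = 2,  x_2 = 1,  x_3 = 3,  x_4 = 4,  x_5 = 0,  x_6 = 4,  x_7 = 4,  x_8 = 1,  x_9 = 5,  x_{10} = 6,  x_{11} = 4,  x_{12} = 3,  x_{13} = 0,  x_{14} = 3,  x_{15} = 3,  x_{16} = 6,  x_{17} = 2.
Since (x_{16}, x_{17}) = (x_0, x_1) = (6, 2) (two consecutive terms determine the rest), the sequence is periodic with period 16.
So x_{3774} = x_{0 + ((3774-0) mod 16)} = x_{14} = 3.

3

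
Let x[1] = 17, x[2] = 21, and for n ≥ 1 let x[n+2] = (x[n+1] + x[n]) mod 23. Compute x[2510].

4

Computing terms: x[1] = 17, x[2] = 21, x[3] = 15, x[4] = 13, x[5] = 5, x[6] = 18, x[7] = 0, x[8] = 18, x[9] = 18, x[10] = 13, x[11] = 8, x[12] = 21, x[13] = 6, x[14] = 4, x[15] = 10, x[16] = 14, x[17] = 1, x[18] = 15, x[19] = 16, x[20] = 8, x[21] = 1, x[22] = 9, x[23] = 10, x[24] = 19, x[25] = 6, x[26] = 2, x[27] = 8, x[28] = 10, x[29] = 18, x[30] = 5, x[31] = 0, x[32] = 5, x[33] = 5, x[34] = 10, x[35] = 15, x[36] = 2, x[37] = 17, x[38] = 19, x[39] = 13, x[40] = 9, x[41] = 22, x[42] = 8, x[43] = 7, x[44] = 15, x[45] = 22, x[46] = 14, x[47] = 13, x[48] = 4, x[49] = 17, x[50] = 21.
Since (x[49], x[50]) = (x[1], x[2]) = (17, 21) (two consecutive terms determine the rest), the sequence is periodic with period 48.
So x[2510] = x[1 + ((2510-1) mod 48)] = x[14] = 4.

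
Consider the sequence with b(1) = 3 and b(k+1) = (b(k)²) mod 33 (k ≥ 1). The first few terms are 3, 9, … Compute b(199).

15

Computing terms: b(1) = 3; b(2) = 9; b(3) = 15; b(4) = 27; b(5) = 3.
Since b(5) = b(1) = 3, the sequence is periodic with period 4.
So b(199) = b(1 + ((199-1) mod 4)) = b(3) = 15.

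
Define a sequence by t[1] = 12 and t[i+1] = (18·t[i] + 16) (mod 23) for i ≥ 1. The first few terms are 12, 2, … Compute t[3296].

16

t[1] = 12,  t[2] = 2,  t[3] = 6,  t[4] = 9,  t[5] = 17,  t[6] = 0,  t[7] = 16,  t[8] = 5,  t[9] = 14,  t[10] = 15,  t[11] = 10,  t[12] = 12.
The sequence repeats with period 11.
So t[3296] = t[1 + ((3296-1) mod 11)] = t[7] = 16.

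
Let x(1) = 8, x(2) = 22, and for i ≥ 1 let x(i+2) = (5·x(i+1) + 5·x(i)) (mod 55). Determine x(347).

25

Computing terms: x(1) = 8, x(2) = 22, x(3) = 40, x(4) = 35, x(5) = 45, x(6) = 15, x(7) = 25, x(8) = 35, x(9) = 25, x(10) = 25, x(11) = 30, x(12) = 0, x(13) = 40, x(14) = 35.
Since (x(13), x(14)) = (x(3), x(4)) = (40, 35) (two consecutive terms determine the rest), the sequence is eventually periodic: after a pre-period of length 2 it cycles with period 10.
For i ≥ 3, x(i) depends only on (i - 3) mod 10. (347 - 3) mod 10 = 4, so x(347) = x(7) = 25.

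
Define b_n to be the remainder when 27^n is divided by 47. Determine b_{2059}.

36

We have b_0 = 1,  b_1 = 27,  b_2 = 24,  b_3 = 37,  b_4 = 12,  b_5 = 42,  b_6 = 6,  b_7 = 21,  b_8 = 3,  b_9 = 34,  b_{10} = 25,  b_{11} = 17,  b_{12} = 36,  b_{13} = 32,  b_{14} = 18,  b_{15} = 16,  b_{16} = 9,  b_{17} = 8,  b_{18} = 28,  b_{19} = 4,  b_{20} = 14,  b_{21} = 2,  b_{22} = 7,  b_{23} = 1.
Since b_{23} = b_0 = 1, the sequence is periodic with period 23.
(2059 - 0) mod 23 = 12, so b_{2059} = b_{12} = 36.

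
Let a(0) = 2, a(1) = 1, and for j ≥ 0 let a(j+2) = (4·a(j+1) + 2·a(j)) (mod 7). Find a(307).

We have a(0) = 2; a(1) = 1; a(2) = 1; a(3) = 6; a(4) = 5; a(5) = 4; a(6) = 5; a(7) = 0; a(8) = 3; a(9) = 5; a(10) = 5; a(11) = 2; a(12) = 4; a(13) = 6; a(14) = 4; a(15) = 0; a(16) = 1; a(17) = 4; a(18) = 4; a(19) = 3; a(20) = 6; a(21) = 2; a(22) = 6; a(23) = 0; a(24) = 5; a(25) = 6; a(26) = 6; a(27) = 1; a(28) = 2; a(29) = 3; a(30) = 2; a(31) = 0; a(32) = 4; a(33) = 2; a(34) = 2; a(35) = 5; a(36) = 3; a(37) = 1; a(38) = 3; a(39) = 0; a(40) = 6; a(41) = 3; a(42) = 3; a(43) = 4; a(44) = 1; a(45) = 5; a(46) = 1; a(47) = 0; a(48) = 2; a(49) = 1.
The sequence repeats with period 48.
(307 - 0) mod 48 = 19, so a(307) = a(19) = 3.

3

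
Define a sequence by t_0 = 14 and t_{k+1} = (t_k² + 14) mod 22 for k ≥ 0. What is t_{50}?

4

Computing terms: t_0 = 14; t_1 = 12; t_2 = 4; t_3 = 8; t_4 = 12.
Since t_4 = t_1 = 12, the sequence is eventually periodic: after a pre-period of length 1 it cycles with period 3.
For k ≥ 1, t_k depends only on (k - 1) mod 3. (50 - 1) mod 3 = 1, so t_{50} = t_2 = 4.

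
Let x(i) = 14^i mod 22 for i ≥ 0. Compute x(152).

20

x(0) = 1, x(1) = 14, x(2) = 20, x(3) = 16, x(4) = 4, x(5) = 12, x(6) = 14.
Since x(6) = x(1) = 14, the sequence is eventually periodic: after a pre-period of length 1 it cycles with period 5.
For i ≥ 1, x(i) depends only on (i - 1) mod 5. (152 - 1) mod 5 = 1, so x(152) = x(2) = 20.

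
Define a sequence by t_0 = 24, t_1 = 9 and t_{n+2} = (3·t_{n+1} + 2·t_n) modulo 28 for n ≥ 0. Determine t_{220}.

3

Computing terms: t_0 = 24; t_1 = 9; t_2 = 19; t_3 = 19; t_4 = 11; t_5 = 15; t_6 = 11; t_7 = 7; t_8 = 15; t_9 = 3; t_{10} = 11; t_{11} = 11; t_{12} = 27; t_{13} = 19; t_{14} = 27; t_{15} = 7; t_{16} = 19; t_{17} = 15; t_{18} = 27; t_{19} = 27; t_{20} = 23; t_{21} = 11; t_{22} = 23; t_{23} = 7; t_{24} = 11; t_{25} = 19; t_{26} = 23; t_{27} = 23; t_{28} = 3; t_{29} = 27; t_{30} = 3; t_{31} = 7; t_{32} = 27; t_{33} = 11; t_{34} = 3; t_{35} = 3; t_{36} = 15; t_{37} = 23; t_{38} = 15; t_{39} = 7; t_{40} = 23; t_{41} = 27; t_{42} = 15; t_{43} = 15; t_{44} = 19; t_{45} = 3; t_{46} = 19; t_{47} = 7; t_{48} = 3; t_{49} = 23; t_{50} = 19; t_{51} = 19.
Since (t_{50}, t_{51}) = (t_2, t_3) = (19, 19) (two consecutive terms determine the rest), the sequence is eventually periodic: after a pre-period of length 2 it cycles with period 48.
For n ≥ 2, t_n depends only on (n - 2) mod 48. (220 - 2) mod 48 = 26, so t_{220} = t_{28} = 3.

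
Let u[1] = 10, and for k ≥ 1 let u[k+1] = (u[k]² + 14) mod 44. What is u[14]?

Computing terms: u[1] = 10, u[2] = 26, u[3] = 30, u[4] = 34, u[5] = 26.
Since u[5] = u[2] = 26, the sequence is eventually periodic: after a pre-period of length 1 it cycles with period 3.
For k ≥ 2, u[k] depends only on (k - 2) mod 3. (14 - 2) mod 3 = 0, so u[14] = u[2] = 26.

26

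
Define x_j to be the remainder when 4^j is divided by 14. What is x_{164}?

We have x_0 = 1; x_1 = 4; x_2 = 2; x_3 = 8; x_4 = 4.
Since x_4 = x_1 = 4, the sequence is eventually periodic: after a pre-period of length 1 it cycles with period 3.
For j ≥ 1, x_j depends only on (j - 1) mod 3. (164 - 1) mod 3 = 1, so x_{164} = x_2 = 2.

2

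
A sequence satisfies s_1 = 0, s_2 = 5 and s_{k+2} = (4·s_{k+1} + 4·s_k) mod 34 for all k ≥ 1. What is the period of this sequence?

Computing terms: s_1 = 0; s_2 = 5; s_3 = 20; s_4 = 32; s_5 = 4; s_6 = 8; s_7 = 14; s_8 = 20; s_9 = 0; s_{10} = 12; s_{11} = 14; s_{12} = 2; s_{13} = 30; s_{14} = 26; s_{15} = 20; s_{16} = 14; s_{17} = 0; s_{18} = 22; s_{19} = 20; s_{20} = 32.
Since (s_{19}, s_{20}) = (s_3, s_4) = (20, 32) (two consecutive terms determine the rest), the sequence is eventually periodic: after a pre-period of length 2 it cycles with period 16.

16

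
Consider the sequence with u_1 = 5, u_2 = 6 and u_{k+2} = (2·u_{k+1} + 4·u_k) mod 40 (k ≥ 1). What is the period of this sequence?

u_1 = 5; u_2 = 6; u_3 = 32; u_4 = 8; u_5 = 24; u_6 = 0; u_7 = 16; u_8 = 32; u_9 = 8.
Since (u_8, u_9) = (u_3, u_4) = (32, 8) (two consecutive terms determine the rest), the sequence is eventually periodic: after a pre-period of length 2 it cycles with period 5.

5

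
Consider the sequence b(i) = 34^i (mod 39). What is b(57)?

Computing terms: b(0) = 1,  b(1) = 34,  b(2) = 25,  b(3) = 31,  b(4) = 1.
Since b(4) = b(0) = 1, the sequence is periodic with period 4.
So b(57) = b(0 + ((57-0) mod 4)) = b(1) = 34.

34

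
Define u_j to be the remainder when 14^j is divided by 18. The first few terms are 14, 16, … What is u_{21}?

We have u_1 = 14, u_2 = 16, u_3 = 8, u_4 = 4, u_5 = 2, u_6 = 10, u_7 = 14.
Since u_7 = u_1 = 14, the sequence is periodic with period 6.
So u_{21} = u_{1 + ((21-1) mod 6)} = u_3 = 8.

8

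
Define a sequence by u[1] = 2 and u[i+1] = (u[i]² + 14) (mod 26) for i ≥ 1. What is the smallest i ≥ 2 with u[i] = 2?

5

Computing terms: u[1] = 2; u[2] = 18; u[3] = 0; u[4] = 14; u[5] = 2.
Since u[5] = u[1] = 2, the sequence is periodic with period 4.
The value 2 next appears (with i ≥ 2) at u[5].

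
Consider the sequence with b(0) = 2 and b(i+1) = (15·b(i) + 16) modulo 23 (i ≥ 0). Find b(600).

Listing terms: b(0) = 2,  b(1) = 0,  b(2) = 16,  b(3) = 3,  b(4) = 15,  b(5) = 11,  b(6) = 20,  b(7) = 17,  b(8) = 18,  b(9) = 10,  b(10) = 5,  b(11) = 22,  b(12) = 1,  b(13) = 8,  b(14) = 21,  b(15) = 9,  b(16) = 13,  b(17) = 4,  b(18) = 7,  b(19) = 6,  b(20) = 14,  b(21) = 19,  b(22) = 2.
Since b(22) = b(0) = 2, the sequence is periodic with period 22.
So b(600) = b(0 + ((600-0) mod 22)) = b(6) = 20.

20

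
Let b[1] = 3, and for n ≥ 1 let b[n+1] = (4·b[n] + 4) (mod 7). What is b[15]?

5

Listing terms: b[1] = 3, b[2] = 2, b[3] = 5, b[4] = 3.
Since b[4] = b[1] = 3, the sequence is periodic with period 3.
So b[15] = b[1 + ((15-1) mod 3)] = b[3] = 5.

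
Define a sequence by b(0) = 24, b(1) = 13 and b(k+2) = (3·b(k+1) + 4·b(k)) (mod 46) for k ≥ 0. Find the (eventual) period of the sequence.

22

Listing terms: b(0) = 24; b(1) = 13; b(2) = 43; b(3) = 43; b(4) = 25; b(5) = 17; b(6) = 13; b(7) = 15; b(8) = 5; b(9) = 29; b(10) = 15; b(11) = 23; b(12) = 37; b(13) = 19; b(14) = 21; b(15) = 1; b(16) = 41; b(17) = 35; b(18) = 39; b(19) = 27; b(20) = 7; b(21) = 37; b(22) = 1; b(23) = 13; b(24) = 43.
Since (b(23), b(24)) = (b(1), b(2)) = (13, 43) (two consecutive terms determine the rest), the sequence is eventually periodic: after a pre-period of length 1 it cycles with period 22.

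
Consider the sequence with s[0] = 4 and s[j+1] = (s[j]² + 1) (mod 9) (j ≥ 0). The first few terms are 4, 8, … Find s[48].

5

We have s[0] = 4; s[1] = 8; s[2] = 2; s[3] = 5; s[4] = 8.
Since s[4] = s[1] = 8, the sequence is eventually periodic: after a pre-period of length 1 it cycles with period 3.
For j ≥ 1, s[j] depends only on (j - 1) mod 3. (48 - 1) mod 3 = 2, so s[48] = s[3] = 5.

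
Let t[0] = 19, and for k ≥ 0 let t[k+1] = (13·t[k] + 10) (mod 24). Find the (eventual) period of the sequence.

Listing terms: t[0] = 19, t[1] = 17, t[2] = 15, t[3] = 13, t[4] = 11, t[5] = 9, t[6] = 7, t[7] = 5, t[8] = 3, t[9] = 1, t[10] = 23, t[11] = 21, t[12] = 19.
The sequence repeats with period 12.

12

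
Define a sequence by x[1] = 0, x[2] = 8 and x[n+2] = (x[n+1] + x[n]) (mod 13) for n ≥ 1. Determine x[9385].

11

Listing terms: x[1] = 0; x[2] = 8; x[3] = 8; x[4] = 3; x[5] = 11; x[6] = 1; x[7] = 12; x[8] = 0; x[9] = 12; x[10] = 12; x[11] = 11; x[12] = 10; x[13] = 8; x[14] = 5; x[15] = 0; x[16] = 5; x[17] = 5; x[18] = 10; x[19] = 2; x[20] = 12; x[21] = 1; x[22] = 0; x[23] = 1; x[24] = 1; x[25] = 2; x[26] = 3; x[27] = 5; x[28] = 8; x[29] = 0; x[30] = 8.
The sequence repeats with period 28.
So x[9385] = x[1 + ((9385-1) mod 28)] = x[5] = 11.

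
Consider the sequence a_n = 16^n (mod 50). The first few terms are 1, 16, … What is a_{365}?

a_0 = 1; a_1 = 16; a_2 = 6; a_3 = 46; a_4 = 36; a_5 = 26; a_6 = 16.
Since a_6 = a_1 = 16, the sequence is eventually periodic: after a pre-period of length 1 it cycles with period 5.
For n ≥ 1, a_n depends only on (n - 1) mod 5. (365 - 1) mod 5 = 4, so a_{365} = a_5 = 26.

26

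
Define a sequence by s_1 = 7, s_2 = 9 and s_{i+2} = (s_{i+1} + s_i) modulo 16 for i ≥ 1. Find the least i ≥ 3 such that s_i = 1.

Listing terms: s_1 = 7, s_2 = 9, s_3 = 0, s_4 = 9, s_5 = 9, s_6 = 2, s_7 = 11, s_8 = 13, s_9 = 8, s_{10} = 5, s_{11} = 13, s_{12} = 2, s_{13} = 15, s_{14} = 1, s_{15} = 0, s_{16} = 1, s_{17} = 1, s_{18} = 2, s_{19} = 3, s_{20} = 5, s_{21} = 8, s_{22} = 13, s_{23} = 5, s_{24} = 2, s_{25} = 7, s_{26} = 9.
Since (s_{25}, s_{26}) = (s_1, s_2) = (7, 9) (two consecutive terms determine the rest), the sequence is periodic with period 24.
The value 1 first appears (with i ≥ 3) at s_{14}.

14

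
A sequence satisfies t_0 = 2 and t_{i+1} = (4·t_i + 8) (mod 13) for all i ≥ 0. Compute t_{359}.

5

We have t_0 = 2; t_1 = 3; t_2 = 7; t_3 = 10; t_4 = 9; t_5 = 5; t_6 = 2.
The sequence repeats with period 6.
(359 - 0) mod 6 = 5, so t_{359} = t_5 = 5.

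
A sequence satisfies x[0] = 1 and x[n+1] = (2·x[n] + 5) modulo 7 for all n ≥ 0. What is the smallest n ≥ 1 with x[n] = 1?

3

Listing terms: x[0] = 1; x[1] = 0; x[2] = 5; x[3] = 1.
Since x[3] = x[0] = 1, the sequence is periodic with period 3.
The value 1 next appears (with n ≥ 1) at x[3].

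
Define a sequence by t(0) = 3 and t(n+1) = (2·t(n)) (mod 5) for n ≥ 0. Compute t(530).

We have t(0) = 3, t(1) = 1, t(2) = 2, t(3) = 4, t(4) = 3.
The sequence repeats with period 4.
(530 - 0) mod 4 = 2, so t(530) = t(2) = 2.

2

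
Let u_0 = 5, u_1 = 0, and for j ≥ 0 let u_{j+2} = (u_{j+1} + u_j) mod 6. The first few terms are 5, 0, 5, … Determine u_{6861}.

3

Listing terms: u_0 = 5; u_1 = 0; u_2 = 5; u_3 = 5; u_4 = 4; u_5 = 3; u_6 = 1; u_7 = 4; u_8 = 5; u_9 = 3; u_{10} = 2; u_{11} = 5; u_{12} = 1; u_{13} = 0; u_{14} = 1; u_{15} = 1; u_{16} = 2; u_{17} = 3; u_{18} = 5; u_{19} = 2; u_{20} = 1; u_{21} = 3; u_{22} = 4; u_{23} = 1; u_{24} = 5; u_{25} = 0.
The sequence repeats with period 24.
(6861 - 0) mod 24 = 21, so u_{6861} = u_{21} = 3.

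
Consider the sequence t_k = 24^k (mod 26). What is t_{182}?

Computing terms: t_0 = 1; t_1 = 24; t_2 = 4; t_3 = 18; t_4 = 16; t_5 = 20; t_6 = 12; t_7 = 2; t_8 = 22; t_9 = 8; t_{10} = 10; t_{11} = 6; t_{12} = 14; t_{13} = 24.
Since t_{13} = t_1 = 24, the sequence is eventually periodic: after a pre-period of length 1 it cycles with period 12.
For k ≥ 1, t_k depends only on (k - 1) mod 12. (182 - 1) mod 12 = 1, so t_{182} = t_2 = 4.

4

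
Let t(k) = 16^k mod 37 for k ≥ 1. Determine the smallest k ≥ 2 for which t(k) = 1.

Listing terms: t(1) = 16; t(2) = 34; t(3) = 26; t(4) = 9; t(5) = 33; t(6) = 10; t(7) = 12; t(8) = 7; t(9) = 1; t(10) = 16.
Since t(10) = t(1) = 16, the sequence is periodic with period 9.
The value 1 first appears (with k ≥ 2) at t(9).

9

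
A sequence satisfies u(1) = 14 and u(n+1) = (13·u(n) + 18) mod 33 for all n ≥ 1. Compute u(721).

We have u(1) = 14, u(2) = 2, u(3) = 11, u(4) = 29, u(5) = 32, u(6) = 5, u(7) = 17, u(8) = 8, u(9) = 23, u(10) = 20, u(11) = 14.
Since u(11) = u(1) = 14, the sequence is periodic with period 10.
So u(721) = u(1 + ((721-1) mod 10)) = u(1) = 14.

14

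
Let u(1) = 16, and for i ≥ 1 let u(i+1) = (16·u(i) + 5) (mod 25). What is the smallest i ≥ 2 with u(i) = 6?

Computing terms: u(1) = 16, u(2) = 11, u(3) = 6, u(4) = 1, u(5) = 21, u(6) = 16.
The sequence repeats with period 5.
The value 6 first appears (with i ≥ 2) at u(3).

3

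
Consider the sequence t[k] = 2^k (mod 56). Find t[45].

8

We have t[0] = 1; t[1] = 2; t[2] = 4; t[3] = 8; t[4] = 16; t[5] = 32; t[6] = 8.
Since t[6] = t[3] = 8, the sequence is eventually periodic: after a pre-period of length 3 it cycles with period 3.
For k ≥ 3, t[k] depends only on (k - 3) mod 3. (45 - 3) mod 3 = 0, so t[45] = t[3] = 8.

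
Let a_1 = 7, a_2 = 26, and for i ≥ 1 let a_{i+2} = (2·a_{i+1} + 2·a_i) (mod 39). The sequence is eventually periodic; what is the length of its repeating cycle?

Listing terms: a_1 = 7, a_2 = 26, a_3 = 27, a_4 = 28, a_5 = 32, a_6 = 3, a_7 = 31, a_8 = 29, a_9 = 3, a_{10} = 25, a_{11} = 17, a_{12} = 6, a_{13} = 7, a_{14} = 26.
Since (a_{13}, a_{14}) = (a_1, a_2) = (7, 26) (two consecutive terms determine the rest), the sequence is periodic with period 12.

12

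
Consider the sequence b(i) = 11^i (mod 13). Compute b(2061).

8

We have b(1) = 11, b(2) = 4, b(3) = 5, b(4) = 3, b(5) = 7, b(6) = 12, b(7) = 2, b(8) = 9, b(9) = 8, b(10) = 10, b(11) = 6, b(12) = 1, b(13) = 11.
The sequence repeats with period 12.
So b(2061) = b(1 + ((2061-1) mod 12)) = b(9) = 8.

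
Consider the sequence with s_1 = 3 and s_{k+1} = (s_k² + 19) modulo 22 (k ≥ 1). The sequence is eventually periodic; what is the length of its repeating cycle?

Listing terms: s_1 = 3, s_2 = 6, s_3 = 11, s_4 = 8, s_5 = 17, s_6 = 0, s_7 = 19, s_8 = 6.
Since s_8 = s_2 = 6, the sequence is eventually periodic: after a pre-period of length 1 it cycles with period 6.

6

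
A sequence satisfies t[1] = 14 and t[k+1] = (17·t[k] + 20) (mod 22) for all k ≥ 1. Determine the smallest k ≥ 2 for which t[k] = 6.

3

Listing terms: t[1] = 14, t[2] = 16, t[3] = 6, t[4] = 12, t[5] = 4, t[6] = 0, t[7] = 20, t[8] = 8, t[9] = 2, t[10] = 10, t[11] = 14.
The sequence repeats with period 10.
The value 6 first appears (with k ≥ 2) at t[3].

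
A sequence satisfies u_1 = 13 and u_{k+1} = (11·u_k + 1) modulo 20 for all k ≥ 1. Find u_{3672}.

We have u_1 = 13, u_2 = 4, u_3 = 5, u_4 = 16, u_5 = 17, u_6 = 8, u_7 = 9, u_8 = 0, u_9 = 1, u_{10} = 12, u_{11} = 13.
Since u_{11} = u_1 = 13, the sequence is periodic with period 10.
So u_{3672} = u_{1 + ((3672-1) mod 10)} = u_2 = 4.

4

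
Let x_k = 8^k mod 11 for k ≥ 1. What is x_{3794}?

We have x_1 = 8,  x_2 = 9,  x_3 = 6,  x_4 = 4,  x_5 = 10,  x_6 = 3,  x_7 = 2,  x_8 = 5,  x_9 = 7,  x_{10} = 1,  x_{11} = 8.
Since x_{11} = x_1 = 8, the sequence is periodic with period 10.
So x_{3794} = x_{1 + ((3794-1) mod 10)} = x_4 = 4.

4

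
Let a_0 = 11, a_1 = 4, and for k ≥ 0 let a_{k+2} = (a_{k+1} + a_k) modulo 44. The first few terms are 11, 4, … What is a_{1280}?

11

a_0 = 11; a_1 = 4; a_2 = 15; a_3 = 19; a_4 = 34; a_5 = 9; a_6 = 43; a_7 = 8; a_8 = 7; a_9 = 15; a_{10} = 22; a_{11} = 37; a_{12} = 15; a_{13} = 8; a_{14} = 23; a_{15} = 31; a_{16} = 10; a_{17} = 41; a_{18} = 7; a_{19} = 4; a_{20} = 11; a_{21} = 15; a_{22} = 26; a_{23} = 41; a_{24} = 23; a_{25} = 20; a_{26} = 43; a_{27} = 19; a_{28} = 18; a_{29} = 37; a_{30} = 11; a_{31} = 4.
The sequence repeats with period 30.
(1280 - 0) mod 30 = 20, so a_{1280} = a_{20} = 11.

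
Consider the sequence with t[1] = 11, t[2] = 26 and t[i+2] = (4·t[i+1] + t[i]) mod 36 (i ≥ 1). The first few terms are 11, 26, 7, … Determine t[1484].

18

Computing terms: t[1] = 11; t[2] = 26; t[3] = 7; t[4] = 18; t[5] = 7; t[6] = 10; t[7] = 11; t[8] = 18; t[9] = 11; t[10] = 26.
The sequence repeats with period 8.
(1484 - 1) mod 8 = 3, so t[1484] = t[4] = 18.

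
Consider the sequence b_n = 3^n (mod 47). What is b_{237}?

Computing terms: b_0 = 1,  b_1 = 3,  b_2 = 9,  b_3 = 27,  b_4 = 34,  b_5 = 8,  b_6 = 24,  b_7 = 25,  b_8 = 28,  b_9 = 37,  b_{10} = 17,  b_{11} = 4,  b_{12} = 12,  b_{13} = 36,  b_{14} = 14,  b_{15} = 42,  b_{16} = 32,  b_{17} = 2,  b_{18} = 6,  b_{19} = 18,  b_{20} = 7,  b_{21} = 21,  b_{22} = 16,  b_{23} = 1.
Since b_{23} = b_0 = 1, the sequence is periodic with period 23.
So b_{237} = b_{0 + ((237-0) mod 23)} = b_7 = 25.

25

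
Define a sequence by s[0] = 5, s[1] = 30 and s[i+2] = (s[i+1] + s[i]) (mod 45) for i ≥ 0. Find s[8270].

10

We have s[0] = 5, s[1] = 30, s[2] = 35, s[3] = 20, s[4] = 10, s[5] = 30, s[6] = 40, s[7] = 25, s[8] = 20, s[9] = 0, s[10] = 20, s[11] = 20, s[12] = 40, s[13] = 15, s[14] = 10, s[15] = 25, s[16] = 35, s[17] = 15, s[18] = 5, s[19] = 20, s[20] = 25, s[21] = 0, s[22] = 25, s[23] = 25, s[24] = 5, s[25] = 30.
The sequence repeats with period 24.
So s[8270] = s[0 + ((8270-0) mod 24)] = s[14] = 10.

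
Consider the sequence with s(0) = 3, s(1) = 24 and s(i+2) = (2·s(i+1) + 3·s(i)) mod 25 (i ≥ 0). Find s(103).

11

s(0) = 3; s(1) = 24; s(2) = 7; s(3) = 11; s(4) = 18; s(5) = 19; s(6) = 17; s(7) = 16; s(8) = 8; s(9) = 14; s(10) = 2; s(11) = 21; s(12) = 23; s(13) = 9; s(14) = 12; s(15) = 1; s(16) = 13; s(17) = 4; s(18) = 22; s(19) = 6; s(20) = 3; s(21) = 24.
The sequence repeats with period 20.
So s(103) = s(0 + ((103-0) mod 20)) = s(3) = 11.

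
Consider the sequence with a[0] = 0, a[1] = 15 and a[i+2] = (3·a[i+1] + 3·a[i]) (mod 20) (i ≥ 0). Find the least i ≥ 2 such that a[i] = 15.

4

Listing terms: a[0] = 0; a[1] = 15; a[2] = 5; a[3] = 0; a[4] = 15.
Since (a[3], a[4]) = (a[0], a[1]) = (0, 15) (two consecutive terms determine the rest), the sequence is periodic with period 3.
The value 15 next appears (with i ≥ 2) at a[4].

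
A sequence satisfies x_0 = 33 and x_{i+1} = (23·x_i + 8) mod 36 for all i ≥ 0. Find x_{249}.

35

Listing terms: x_0 = 33,  x_1 = 11,  x_2 = 9,  x_3 = 35,  x_4 = 21,  x_5 = 23,  x_6 = 33.
The sequence repeats with period 6.
(249 - 0) mod 6 = 3, so x_{249} = x_3 = 35.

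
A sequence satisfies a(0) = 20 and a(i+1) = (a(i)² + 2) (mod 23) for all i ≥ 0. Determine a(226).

11

Computing terms: a(0) = 20, a(1) = 11, a(2) = 8, a(3) = 20.
The sequence repeats with period 3.
So a(226) = a(0 + ((226-0) mod 3)) = a(1) = 11.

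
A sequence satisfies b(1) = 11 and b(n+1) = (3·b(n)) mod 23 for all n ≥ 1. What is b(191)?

21

We have b(1) = 11; b(2) = 10; b(3) = 7; b(4) = 21; b(5) = 17; b(6) = 5; b(7) = 15; b(8) = 22; b(9) = 20; b(10) = 14; b(11) = 19; b(12) = 11.
Since b(12) = b(1) = 11, the sequence is periodic with period 11.
So b(191) = b(1 + ((191-1) mod 11)) = b(4) = 21.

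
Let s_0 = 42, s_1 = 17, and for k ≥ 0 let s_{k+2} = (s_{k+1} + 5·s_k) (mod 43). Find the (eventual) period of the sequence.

Computing terms: s_0 = 42,  s_1 = 17,  s_2 = 12,  s_3 = 11,  s_4 = 28,  s_5 = 40,  s_6 = 8,  s_7 = 36,  s_8 = 33,  s_9 = 41,  s_{10} = 34,  s_{11} = 24,  s_{12} = 22,  s_{13} = 13,  s_{14} = 37,  s_{15} = 16,  s_{16} = 29,  s_{17} = 23,  s_{18} = 39,  s_{19} = 25,  s_{20} = 5,  s_{21} = 1,  s_{22} = 26,  s_{23} = 31,  s_{24} = 32,  s_{25} = 15,  s_{26} = 3,  s_{27} = 35,  s_{28} = 7,  s_{29} = 10,  s_{30} = 2,  s_{31} = 9,  s_{32} = 19,  s_{33} = 21,  s_{34} = 30,  s_{35} = 6,  s_{36} = 27,  s_{37} = 14,  s_{38} = 20,  s_{39} = 4,  s_{40} = 18,  s_{41} = 38,  s_{42} = 42,  s_{43} = 17.
The sequence repeats with period 42.

42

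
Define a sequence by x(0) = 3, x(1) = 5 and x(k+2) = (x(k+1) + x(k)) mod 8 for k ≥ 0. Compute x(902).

0

x(0) = 3; x(1) = 5; x(2) = 0; x(3) = 5; x(4) = 5; x(5) = 2; x(6) = 7; x(7) = 1; x(8) = 0; x(9) = 1; x(10) = 1; x(11) = 2; x(12) = 3; x(13) = 5.
The sequence repeats with period 12.
So x(902) = x(0 + ((902-0) mod 12)) = x(2) = 0.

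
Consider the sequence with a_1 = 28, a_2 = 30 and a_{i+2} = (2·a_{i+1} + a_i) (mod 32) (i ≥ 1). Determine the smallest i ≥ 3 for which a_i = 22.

a_1 = 28, a_2 = 30, a_3 = 24, a_4 = 14, a_5 = 20, a_6 = 22, a_7 = 0, a_8 = 22, a_9 = 12, a_{10} = 14, a_{11} = 8, a_{12} = 30, a_{13} = 4, a_{14} = 6, a_{15} = 16, a_{16} = 6, a_{17} = 28, a_{18} = 30.
Since (a_{17}, a_{18}) = (a_1, a_2) = (28, 30) (two consecutive terms determine the rest), the sequence is periodic with period 16.
The value 22 first appears (with i ≥ 3) at a_6.

6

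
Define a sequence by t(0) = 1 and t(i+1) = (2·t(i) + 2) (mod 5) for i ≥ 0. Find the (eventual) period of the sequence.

We have t(0) = 1, t(1) = 4, t(2) = 0, t(3) = 2, t(4) = 1.
Since t(4) = t(0) = 1, the sequence is periodic with period 4.

4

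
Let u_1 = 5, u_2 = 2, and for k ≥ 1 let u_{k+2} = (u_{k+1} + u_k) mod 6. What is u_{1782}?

1

u_1 = 5; u_2 = 2; u_3 = 1; u_4 = 3; u_5 = 4; u_6 = 1; u_7 = 5; u_8 = 0; u_9 = 5; u_{10} = 5; u_{11} = 4; u_{12} = 3; u_{13} = 1; u_{14} = 4; u_{15} = 5; u_{16} = 3; u_{17} = 2; u_{18} = 5; u_{19} = 1; u_{20} = 0; u_{21} = 1; u_{22} = 1; u_{23} = 2; u_{24} = 3; u_{25} = 5; u_{26} = 2.
The sequence repeats with period 24.
(1782 - 1) mod 24 = 5, so u_{1782} = u_6 = 1.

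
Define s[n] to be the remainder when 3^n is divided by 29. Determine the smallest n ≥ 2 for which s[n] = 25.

Computing terms: s[1] = 3,  s[2] = 9,  s[3] = 27,  s[4] = 23,  s[5] = 11,  s[6] = 4,  s[7] = 12,  s[8] = 7,  s[9] = 21,  s[10] = 5,  s[11] = 15,  s[12] = 16,  s[13] = 19,  s[14] = 28,  s[15] = 26,  s[16] = 20,  s[17] = 2,  s[18] = 6,  s[19] = 18,  s[20] = 25,  s[21] = 17,  s[22] = 22,  s[23] = 8,  s[24] = 24,  s[25] = 14,  s[26] = 13,  s[27] = 10,  s[28] = 1,  s[29] = 3.
Since s[29] = s[1] = 3, the sequence is periodic with period 28.
The value 25 first appears (with n ≥ 2) at s[20].

20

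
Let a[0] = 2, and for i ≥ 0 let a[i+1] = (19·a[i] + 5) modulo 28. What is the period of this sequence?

6

We have a[0] = 2; a[1] = 15; a[2] = 10; a[3] = 27; a[4] = 14; a[5] = 19; a[6] = 2.
Since a[6] = a[0] = 2, the sequence is periodic with period 6.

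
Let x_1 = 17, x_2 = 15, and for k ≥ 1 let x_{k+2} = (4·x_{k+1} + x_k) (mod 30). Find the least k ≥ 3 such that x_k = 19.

5

x_1 = 17, x_2 = 15, x_3 = 17, x_4 = 23, x_5 = 19, x_6 = 9, x_7 = 25, x_8 = 19, x_9 = 11, x_{10} = 3, x_{11} = 23, x_{12} = 5, x_{13} = 13, x_{14} = 27, x_{15} = 1, x_{16} = 1, x_{17} = 5, x_{18} = 21, x_{19} = 29, x_{20} = 17, x_{21} = 7, x_{22} = 15, x_{23} = 7, x_{24} = 13, x_{25} = 29, x_{26} = 9, x_{27} = 5, x_{28} = 29, x_{29} = 1, x_{30} = 3, x_{31} = 13, x_{32} = 25, x_{33} = 23, x_{34} = 27, x_{35} = 11, x_{36} = 11, x_{37} = 25, x_{38} = 21, x_{39} = 19, x_{40} = 7, x_{41} = 17, x_{42} = 15.
Since (x_{41}, x_{42}) = (x_1, x_2) = (17, 15) (two consecutive terms determine the rest), the sequence is periodic with period 40.
The value 19 first appears (with k ≥ 3) at x_5.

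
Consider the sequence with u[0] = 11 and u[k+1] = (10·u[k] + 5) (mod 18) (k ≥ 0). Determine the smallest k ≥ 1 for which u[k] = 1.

7

Computing terms: u[0] = 11, u[1] = 7, u[2] = 3, u[3] = 17, u[4] = 13, u[5] = 9, u[6] = 5, u[7] = 1, u[8] = 15, u[9] = 11.
The sequence repeats with period 9.
The value 1 first appears (with k ≥ 1) at u[7].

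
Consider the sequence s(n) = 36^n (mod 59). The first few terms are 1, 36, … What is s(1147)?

20

Computing terms: s(0) = 1, s(1) = 36, s(2) = 57, s(3) = 46, s(4) = 4, s(5) = 26, s(6) = 51, s(7) = 7, s(8) = 16, s(9) = 45, s(10) = 27, s(11) = 28, s(12) = 5, s(13) = 3, s(14) = 49, s(15) = 53, s(16) = 20, s(17) = 12, s(18) = 19, s(19) = 35, s(20) = 21, s(21) = 48, s(22) = 17, s(23) = 22, s(24) = 25, s(25) = 15, s(26) = 9, s(27) = 29, s(28) = 41, s(29) = 1.
The sequence repeats with period 29.
(1147 - 0) mod 29 = 16, so s(1147) = s(16) = 20.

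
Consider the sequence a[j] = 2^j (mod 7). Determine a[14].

a[0] = 1, a[1] = 2, a[2] = 4, a[3] = 1.
Since a[3] = a[0] = 1, the sequence is periodic with period 3.
So a[14] = a[0 + ((14-0) mod 3)] = a[2] = 4.

4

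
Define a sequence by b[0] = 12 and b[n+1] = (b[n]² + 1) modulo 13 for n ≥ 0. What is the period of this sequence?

4

Computing terms: b[0] = 12, b[1] = 2, b[2] = 5, b[3] = 0, b[4] = 1, b[5] = 2.
Since b[5] = b[1] = 2, the sequence is eventually periodic: after a pre-period of length 1 it cycles with period 4.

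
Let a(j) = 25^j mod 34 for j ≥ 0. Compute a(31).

We have a(0) = 1, a(1) = 25, a(2) = 13, a(3) = 19, a(4) = 33, a(5) = 9, a(6) = 21, a(7) = 15, a(8) = 1.
The sequence repeats with period 8.
(31 - 0) mod 8 = 7, so a(31) = a(7) = 15.

15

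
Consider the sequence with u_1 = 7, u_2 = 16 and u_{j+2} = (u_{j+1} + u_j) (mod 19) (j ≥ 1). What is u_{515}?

16

u_1 = 7, u_2 = 16, u_3 = 4, u_4 = 1, u_5 = 5, u_6 = 6, u_7 = 11, u_8 = 17, u_9 = 9, u_{10} = 7, u_{11} = 16.
Since (u_{10}, u_{11}) = (u_1, u_2) = (7, 16) (two consecutive terms determine the rest), the sequence is periodic with period 9.
So u_{515} = u_{1 + ((515-1) mod 9)} = u_2 = 16.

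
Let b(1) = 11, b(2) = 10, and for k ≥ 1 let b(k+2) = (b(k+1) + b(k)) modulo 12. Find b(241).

11

We have b(1) = 11; b(2) = 10; b(3) = 9; b(4) = 7; b(5) = 4; b(6) = 11; b(7) = 3; b(8) = 2; b(9) = 5; b(10) = 7; b(11) = 0; b(12) = 7; b(13) = 7; b(14) = 2; b(15) = 9; b(16) = 11; b(17) = 8; b(18) = 7; b(19) = 3; b(20) = 10; b(21) = 1; b(22) = 11; b(23) = 0; b(24) = 11; b(25) = 11; b(26) = 10.
The sequence repeats with period 24.
So b(241) = b(1 + ((241-1) mod 24)) = b(1) = 11.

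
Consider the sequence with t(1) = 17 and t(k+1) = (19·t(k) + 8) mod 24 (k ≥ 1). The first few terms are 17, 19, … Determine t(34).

11

Listing terms: t(1) = 17, t(2) = 19, t(3) = 9, t(4) = 11, t(5) = 1, t(6) = 3, t(7) = 17.
Since t(7) = t(1) = 17, the sequence is periodic with period 6.
(34 - 1) mod 6 = 3, so t(34) = t(4) = 11.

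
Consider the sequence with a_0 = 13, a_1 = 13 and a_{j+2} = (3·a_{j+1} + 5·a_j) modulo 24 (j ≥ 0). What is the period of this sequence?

Listing terms: a_0 = 13; a_1 = 13; a_2 = 8; a_3 = 17; a_4 = 19; a_5 = 22; a_6 = 17; a_7 = 17; a_8 = 16; a_9 = 13; a_{10} = 23; a_{11} = 14; a_{12} = 13; a_{13} = 13.
Since (a_{12}, a_{13}) = (a_0, a_1) = (13, 13) (two consecutive terms determine the rest), the sequence is periodic with period 12.

12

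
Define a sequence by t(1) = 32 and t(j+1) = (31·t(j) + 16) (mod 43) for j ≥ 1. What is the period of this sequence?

21

Listing terms: t(1) = 32,  t(2) = 19,  t(3) = 3,  t(4) = 23,  t(5) = 41,  t(6) = 40,  t(7) = 9,  t(8) = 37,  t(9) = 2,  t(10) = 35,  t(11) = 26,  t(12) = 5,  t(13) = 42,  t(14) = 28,  t(15) = 24,  t(16) = 29,  t(17) = 12,  t(18) = 1,  t(19) = 4,  t(20) = 11,  t(21) = 13,  t(22) = 32.
Since t(22) = t(1) = 32, the sequence is periodic with period 21.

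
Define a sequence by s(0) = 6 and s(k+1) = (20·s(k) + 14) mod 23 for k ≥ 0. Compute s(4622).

3

Listing terms: s(0) = 6; s(1) = 19; s(2) = 3; s(3) = 5; s(4) = 22; s(5) = 17; s(6) = 9; s(7) = 10; s(8) = 7; s(9) = 16; s(10) = 12; s(11) = 1; s(12) = 11; s(13) = 4; s(14) = 2; s(15) = 8; s(16) = 13; s(17) = 21; s(18) = 20; s(19) = 0; s(20) = 14; s(21) = 18; s(22) = 6.
Since s(22) = s(0) = 6, the sequence is periodic with period 22.
(4622 - 0) mod 22 = 2, so s(4622) = s(2) = 3.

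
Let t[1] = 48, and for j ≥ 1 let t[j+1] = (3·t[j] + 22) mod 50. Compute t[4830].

We have t[1] = 48; t[2] = 16; t[3] = 20; t[4] = 32; t[5] = 18; t[6] = 26; t[7] = 0; t[8] = 22; t[9] = 38; t[10] = 36; t[11] = 30; t[12] = 12; t[13] = 8; t[14] = 46; t[15] = 10; t[16] = 2; t[17] = 28; t[18] = 6; t[19] = 40; t[20] = 42; t[21] = 48.
Since t[21] = t[1] = 48, the sequence is periodic with period 20.
(4830 - 1) mod 20 = 9, so t[4830] = t[10] = 36.

36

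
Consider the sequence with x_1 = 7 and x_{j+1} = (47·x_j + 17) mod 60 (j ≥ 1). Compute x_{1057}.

We have x_1 = 7, x_2 = 46, x_3 = 19, x_4 = 10, x_5 = 7.
The sequence repeats with period 4.
(1057 - 1) mod 4 = 0, so x_{1057} = x_1 = 7.

7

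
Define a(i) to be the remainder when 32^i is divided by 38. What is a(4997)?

We have a(0) = 1; a(1) = 32; a(2) = 36; a(3) = 12; a(4) = 4; a(5) = 14; a(6) = 30; a(7) = 10; a(8) = 16; a(9) = 18; a(10) = 6; a(11) = 2; a(12) = 26; a(13) = 34; a(14) = 24; a(15) = 8; a(16) = 28; a(17) = 22; a(18) = 20; a(19) = 32.
Since a(19) = a(1) = 32, the sequence is eventually periodic: after a pre-period of length 1 it cycles with period 18.
For i ≥ 1, a(i) depends only on (i - 1) mod 18. (4997 - 1) mod 18 = 10, so a(4997) = a(11) = 2.

2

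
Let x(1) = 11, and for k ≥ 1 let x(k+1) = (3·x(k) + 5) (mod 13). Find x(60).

Computing terms: x(1) = 11,  x(2) = 12,  x(3) = 2,  x(4) = 11.
The sequence repeats with period 3.
(60 - 1) mod 3 = 2, so x(60) = x(3) = 2.

2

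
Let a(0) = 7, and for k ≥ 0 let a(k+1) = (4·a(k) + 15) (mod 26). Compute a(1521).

Computing terms: a(0) = 7,  a(1) = 17,  a(2) = 5,  a(3) = 9,  a(4) = 25,  a(5) = 11,  a(6) = 7.
The sequence repeats with period 6.
So a(1521) = a(0 + ((1521-0) mod 6)) = a(3) = 9.

9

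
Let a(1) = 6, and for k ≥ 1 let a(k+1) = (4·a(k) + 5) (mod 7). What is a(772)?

6

a(1) = 6; a(2) = 1; a(3) = 2; a(4) = 6.
Since a(4) = a(1) = 6, the sequence is periodic with period 3.
(772 - 1) mod 3 = 0, so a(772) = a(1) = 6.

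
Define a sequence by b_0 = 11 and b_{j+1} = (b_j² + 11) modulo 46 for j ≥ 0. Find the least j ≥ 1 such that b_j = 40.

We have b_0 = 11, b_1 = 40, b_2 = 1, b_3 = 12, b_4 = 17, b_5 = 24, b_6 = 35, b_7 = 40.
Since b_7 = b_1 = 40, the sequence is eventually periodic: after a pre-period of length 1 it cycles with period 6.
The value 40 first appears (with j ≥ 1) at b_1.

1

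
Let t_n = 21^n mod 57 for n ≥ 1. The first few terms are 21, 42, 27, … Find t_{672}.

Listing terms: t_1 = 21, t_2 = 42, t_3 = 27, t_4 = 54, t_5 = 51, t_6 = 45, t_7 = 33, t_8 = 9, t_9 = 18, t_{10} = 36, t_{11} = 15, t_{12} = 30, t_{13} = 3, t_{14} = 6, t_{15} = 12, t_{16} = 24, t_{17} = 48, t_{18} = 39, t_{19} = 21.
The sequence repeats with period 18.
(672 - 1) mod 18 = 5, so t_{672} = t_6 = 45.

45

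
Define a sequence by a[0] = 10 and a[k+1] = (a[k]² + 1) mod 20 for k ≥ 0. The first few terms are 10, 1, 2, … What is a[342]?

10

a[0] = 10, a[1] = 1, a[2] = 2, a[3] = 5, a[4] = 6, a[5] = 17, a[6] = 10.
The sequence repeats with period 6.
(342 - 0) mod 6 = 0, so a[342] = a[0] = 10.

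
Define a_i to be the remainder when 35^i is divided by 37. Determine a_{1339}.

Listing terms: a_1 = 35; a_2 = 4; a_3 = 29; a_4 = 16; a_5 = 5; a_6 = 27; a_7 = 20; a_8 = 34; a_9 = 6; a_{10} = 25; a_{11} = 24; a_{12} = 26; a_{13} = 22; a_{14} = 30; a_{15} = 14; a_{16} = 9; a_{17} = 19; a_{18} = 36; a_{19} = 2; a_{20} = 33; a_{21} = 8; a_{22} = 21; a_{23} = 32; a_{24} = 10; a_{25} = 17; a_{26} = 3; a_{27} = 31; a_{28} = 12; a_{29} = 13; a_{30} = 11; a_{31} = 15; a_{32} = 7; a_{33} = 23; a_{34} = 28; a_{35} = 18; a_{36} = 1; a_{37} = 35.
The sequence repeats with period 36.
So a_{1339} = a_{1 + ((1339-1) mod 36)} = a_7 = 20.

20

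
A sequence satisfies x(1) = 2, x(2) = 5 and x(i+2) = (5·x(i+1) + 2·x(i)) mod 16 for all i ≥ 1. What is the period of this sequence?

4

We have x(1) = 2,  x(2) = 5,  x(3) = 13,  x(4) = 11,  x(5) = 1,  x(6) = 11,  x(7) = 9,  x(8) = 3,  x(9) = 1,  x(10) = 11.
Since (x(9), x(10)) = (x(5), x(6)) = (1, 11) (two consecutive terms determine the rest), the sequence is eventually periodic: after a pre-period of length 4 it cycles with period 4.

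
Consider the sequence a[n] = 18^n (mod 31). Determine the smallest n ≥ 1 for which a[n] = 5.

We have a[0] = 1, a[1] = 18, a[2] = 14, a[3] = 4, a[4] = 10, a[5] = 25, a[6] = 16, a[7] = 9, a[8] = 7, a[9] = 2, a[10] = 5, a[11] = 28, a[12] = 8, a[13] = 20, a[14] = 19, a[15] = 1.
The sequence repeats with period 15.
The value 5 first appears (with n ≥ 1) at a[10].

10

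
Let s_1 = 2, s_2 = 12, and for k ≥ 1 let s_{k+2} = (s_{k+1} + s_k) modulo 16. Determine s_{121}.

We have s_1 = 2, s_2 = 12, s_3 = 14, s_4 = 10, s_5 = 8, s_6 = 2, s_7 = 10, s_8 = 12, s_9 = 6, s_{10} = 2, s_{11} = 8, s_{12} = 10, s_{13} = 2, s_{14} = 12.
The sequence repeats with period 12.
(121 - 1) mod 12 = 0, so s_{121} = s_1 = 2.

2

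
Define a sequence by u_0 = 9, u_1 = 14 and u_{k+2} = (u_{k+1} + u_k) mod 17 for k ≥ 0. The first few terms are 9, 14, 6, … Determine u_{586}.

Listing terms: u_0 = 9, u_1 = 14, u_2 = 6, u_3 = 3, u_4 = 9, u_5 = 12, u_6 = 4, u_7 = 16, u_8 = 3, u_9 = 2, u_{10} = 5, u_{11} = 7, u_{12} = 12, u_{13} = 2, u_{14} = 14, u_{15} = 16, u_{16} = 13, u_{17} = 12, u_{18} = 8, u_{19} = 3, u_{20} = 11, u_{21} = 14, u_{22} = 8, u_{23} = 5, u_{24} = 13, u_{25} = 1, u_{26} = 14, u_{27} = 15, u_{28} = 12, u_{29} = 10, u_{30} = 5, u_{31} = 15, u_{32} = 3, u_{33} = 1, u_{34} = 4, u_{35} = 5, u_{36} = 9, u_{37} = 14.
Since (u_{36}, u_{37}) = (u_0, u_1) = (9, 14) (two consecutive terms determine the rest), the sequence is periodic with period 36.
(586 - 0) mod 36 = 10, so u_{586} = u_{10} = 5.

5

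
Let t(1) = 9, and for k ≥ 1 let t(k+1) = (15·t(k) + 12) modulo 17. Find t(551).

1

Computing terms: t(1) = 9; t(2) = 11; t(3) = 7; t(4) = 15; t(5) = 16; t(6) = 14; t(7) = 1; t(8) = 10; t(9) = 9.
Since t(9) = t(1) = 9, the sequence is periodic with period 8.
So t(551) = t(1 + ((551-1) mod 8)) = t(7) = 1.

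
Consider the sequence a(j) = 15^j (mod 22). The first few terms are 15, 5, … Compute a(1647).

5

Listing terms: a(1) = 15, a(2) = 5, a(3) = 9, a(4) = 3, a(5) = 1, a(6) = 15.
The sequence repeats with period 5.
So a(1647) = a(1 + ((1647-1) mod 5)) = a(2) = 5.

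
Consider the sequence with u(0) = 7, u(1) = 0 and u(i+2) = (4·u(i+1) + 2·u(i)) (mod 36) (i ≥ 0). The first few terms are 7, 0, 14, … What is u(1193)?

4

u(0) = 7; u(1) = 0; u(2) = 14; u(3) = 20; u(4) = 0; u(5) = 4; u(6) = 16; u(7) = 0; u(8) = 32; u(9) = 20; u(10) = 0.
Since (u(9), u(10)) = (u(3), u(4)) = (20, 0) (two consecutive terms determine the rest), the sequence is eventually periodic: after a pre-period of length 3 it cycles with period 6.
For i ≥ 3, u(i) depends only on (i - 3) mod 6. (1193 - 3) mod 6 = 2, so u(1193) = u(5) = 4.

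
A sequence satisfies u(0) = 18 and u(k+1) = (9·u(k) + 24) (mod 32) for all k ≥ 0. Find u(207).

10

Listing terms: u(0) = 18, u(1) = 26, u(2) = 2, u(3) = 10, u(4) = 18.
Since u(4) = u(0) = 18, the sequence is periodic with period 4.
(207 - 0) mod 4 = 3, so u(207) = u(3) = 10.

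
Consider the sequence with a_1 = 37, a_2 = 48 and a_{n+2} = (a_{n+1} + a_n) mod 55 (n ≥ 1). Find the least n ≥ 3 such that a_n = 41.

17

We have a_1 = 37,  a_2 = 48,  a_3 = 30,  a_4 = 23,  a_5 = 53,  a_6 = 21,  a_7 = 19,  a_8 = 40,  a_9 = 4,  a_{10} = 44,  a_{11} = 48,  a_{12} = 37,  a_{13} = 30,  a_{14} = 12,  a_{15} = 42,  a_{16} = 54,  a_{17} = 41,  a_{18} = 40,  a_{19} = 26,  a_{20} = 11,  a_{21} = 37,  a_{22} = 48.
Since (a_{21}, a_{22}) = (a_1, a_2) = (37, 48) (two consecutive terms determine the rest), the sequence is periodic with period 20.
The value 41 first appears (with n ≥ 3) at a_{17}.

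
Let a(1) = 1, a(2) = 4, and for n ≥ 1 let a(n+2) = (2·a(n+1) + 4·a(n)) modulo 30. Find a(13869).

Listing terms: a(1) = 1, a(2) = 4, a(3) = 12, a(4) = 10, a(5) = 8, a(6) = 26, a(7) = 24, a(8) = 2, a(9) = 10, a(10) = 28, a(11) = 6, a(12) = 4, a(13) = 2, a(14) = 20, a(15) = 18, a(16) = 26, a(17) = 4, a(18) = 22, a(19) = 0, a(20) = 28, a(21) = 26, a(22) = 14, a(23) = 12, a(24) = 20, a(25) = 28, a(26) = 16, a(27) = 24, a(28) = 22, a(29) = 20, a(30) = 8, a(31) = 6, a(32) = 14, a(33) = 22, a(34) = 10, a(35) = 18, a(36) = 16, a(37) = 14, a(38) = 2, a(39) = 0, a(40) = 8, a(41) = 16, a(42) = 4, a(43) = 12.
Since (a(42), a(43)) = (a(2), a(3)) = (4, 12) (two consecutive terms determine the rest), the sequence is eventually periodic: after a pre-period of length 1 it cycles with period 40.
For n ≥ 2, a(n) depends only on (n - 2) mod 40. (13869 - 2) mod 40 = 27, so a(13869) = a(29) = 20.

20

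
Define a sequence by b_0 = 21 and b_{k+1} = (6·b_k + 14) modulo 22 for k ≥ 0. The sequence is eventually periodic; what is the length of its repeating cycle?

Computing terms: b_0 = 21,  b_1 = 8,  b_2 = 18,  b_3 = 12,  b_4 = 20,  b_5 = 2,  b_6 = 4,  b_7 = 16,  b_8 = 0,  b_9 = 14,  b_{10} = 10,  b_{11} = 8.
Since b_{11} = b_1 = 8, the sequence is eventually periodic: after a pre-period of length 1 it cycles with period 10.

10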